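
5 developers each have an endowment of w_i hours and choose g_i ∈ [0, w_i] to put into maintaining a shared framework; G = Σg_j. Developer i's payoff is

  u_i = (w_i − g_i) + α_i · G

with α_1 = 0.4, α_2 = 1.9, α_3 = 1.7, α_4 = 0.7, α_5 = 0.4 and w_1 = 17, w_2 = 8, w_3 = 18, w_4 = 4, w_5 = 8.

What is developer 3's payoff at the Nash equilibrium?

∂u_i/∂g_i = α_i − 1, so developer i contributes w_i if α_i > 1, else 0.
α_i > 1 for i ∈ {2, 3}; NE contributions (0, 8, 18, 0, 0), G = 26.
u_3 = (18 − 18) + 1.7·26 = 44.2.

44.2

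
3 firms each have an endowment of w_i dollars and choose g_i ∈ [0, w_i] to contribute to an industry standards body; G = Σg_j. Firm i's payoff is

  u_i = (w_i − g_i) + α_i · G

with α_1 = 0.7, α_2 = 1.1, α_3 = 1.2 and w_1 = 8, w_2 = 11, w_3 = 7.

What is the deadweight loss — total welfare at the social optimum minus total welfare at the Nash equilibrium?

16

∂u_i/∂g_i = α_i − 1, so firm i contributes w_i if α_i > 1, else 0.
α_i > 1 for i ∈ {2, 3}; NE contributions (0, 11, 7), G = 18.
W^NE = Σw_i − G^NE + (Σα_i)·G^NE = 26 + 2·18 = 62.
Planner: ∂(Σu_j)/∂g_i = Σα_j − 1 = 2 > 0, so everyone contributes w_i; G^SO = 26, W^SO = 26 + 2·26 = 78.
Deadweight loss = 16.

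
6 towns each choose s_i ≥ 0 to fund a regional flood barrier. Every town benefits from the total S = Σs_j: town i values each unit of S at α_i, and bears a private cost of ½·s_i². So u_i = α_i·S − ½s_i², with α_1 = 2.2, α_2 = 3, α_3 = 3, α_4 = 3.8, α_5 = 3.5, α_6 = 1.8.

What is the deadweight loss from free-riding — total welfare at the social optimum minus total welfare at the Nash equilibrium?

624.965

Town i's FOC: ∂u_i/∂s_i = α_i − s_i = 0, so s_i* = α_i.
NE contributions = (2.2, 3, 3, 3.8, 3.5, 1.8); S = 17.3.
W^NE = (Σα)·S − ½Σα_i² = 17.3² − ½·52.77 = 272.905.
Planner sets s_i = Σα_j = 17.3 for every i, so S^SO = 6·17.3 = 103.8.
W^SO = (Σα)·S^SO − ½·6·(Σα)² = (6/2)·17.3² = 897.87.
Deadweight loss = W^SO − W^NE = 624.965.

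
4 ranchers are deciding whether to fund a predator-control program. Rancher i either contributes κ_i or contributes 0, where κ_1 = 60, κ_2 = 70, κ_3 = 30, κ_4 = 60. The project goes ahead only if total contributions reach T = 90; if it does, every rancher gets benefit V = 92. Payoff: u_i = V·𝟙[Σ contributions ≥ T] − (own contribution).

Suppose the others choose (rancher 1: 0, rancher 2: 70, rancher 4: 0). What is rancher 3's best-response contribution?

Others' total = 70. Contributing 30 brings total to 100 ≥ 90: gain V − κ_3 = 62.
Best response: 30.

30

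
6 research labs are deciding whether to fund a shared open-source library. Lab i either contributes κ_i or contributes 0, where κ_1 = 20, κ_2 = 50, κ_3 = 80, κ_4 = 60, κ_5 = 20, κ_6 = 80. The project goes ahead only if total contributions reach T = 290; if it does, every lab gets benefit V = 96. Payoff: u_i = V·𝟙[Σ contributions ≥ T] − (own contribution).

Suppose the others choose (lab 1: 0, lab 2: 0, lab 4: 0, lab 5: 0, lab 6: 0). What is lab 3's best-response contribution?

Others' total = 0. Even contributing 80 gives 80 < 290: no benefit either way.
Best response: 0.

0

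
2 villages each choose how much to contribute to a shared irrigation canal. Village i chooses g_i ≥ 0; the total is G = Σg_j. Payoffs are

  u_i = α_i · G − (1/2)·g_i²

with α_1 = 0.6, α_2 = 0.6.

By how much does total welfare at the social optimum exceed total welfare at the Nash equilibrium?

0.36

Village i's FOC: ∂u_i/∂g_i = α_i − g_i = 0, so g_i* = α_i.
NE contributions = (0.6, 0.6); G = 1.2.
W^NE = (Σα)·G − ½Σα_i² = 1.2² − ½·0.72 = 1.08.
Planner sets g_i = Σα_j = 1.2 for every i, so G^SO = 2·1.2 = 2.4.
W^SO = (Σα)·G^SO − ½·2·(Σα)² = (2/2)·1.2² = 1.44.
Deadweight loss = W^SO − W^NE = 0.36.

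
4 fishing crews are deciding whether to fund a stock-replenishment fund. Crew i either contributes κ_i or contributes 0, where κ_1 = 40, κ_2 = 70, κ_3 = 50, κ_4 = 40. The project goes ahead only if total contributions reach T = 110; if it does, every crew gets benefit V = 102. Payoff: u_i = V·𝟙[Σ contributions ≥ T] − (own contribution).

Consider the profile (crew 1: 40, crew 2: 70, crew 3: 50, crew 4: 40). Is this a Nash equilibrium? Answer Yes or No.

No

Total = 200 ≥ 110: provided.
Crew 1 (pledges 40, payoff 62): dropping to 0 → total 160, payoff 102. Profitable deviation.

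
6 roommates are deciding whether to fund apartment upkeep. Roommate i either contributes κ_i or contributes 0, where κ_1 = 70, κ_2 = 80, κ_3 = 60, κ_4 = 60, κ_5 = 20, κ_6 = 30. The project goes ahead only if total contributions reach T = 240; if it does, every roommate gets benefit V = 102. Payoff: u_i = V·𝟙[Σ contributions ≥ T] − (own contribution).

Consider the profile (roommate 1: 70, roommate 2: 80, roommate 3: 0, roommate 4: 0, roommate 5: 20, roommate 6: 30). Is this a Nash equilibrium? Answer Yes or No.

Total = 200 < 240: not provided.
Roommate 1 (pledges 70, payoff -70): dropping to 0 → total 130, payoff 0. Profitable deviation.

No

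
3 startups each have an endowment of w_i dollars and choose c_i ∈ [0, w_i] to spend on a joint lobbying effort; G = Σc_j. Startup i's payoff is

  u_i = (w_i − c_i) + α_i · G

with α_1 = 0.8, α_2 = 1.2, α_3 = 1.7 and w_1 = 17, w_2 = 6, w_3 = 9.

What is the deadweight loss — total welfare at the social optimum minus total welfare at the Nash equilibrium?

45.9

∂u_i/∂c_i = α_i − 1, so startup i contributes w_i if α_i > 1, else 0.
α_i > 1 for i ∈ {2, 3}; NE contributions (0, 6, 9), G = 15.
W^NE = Σw_i − G^NE + (Σα_i)·G^NE = 32 + 2.7·15 = 72.5.
Planner: ∂(Σu_j)/∂c_i = Σα_j − 1 = 2.7 > 0, so everyone contributes w_i; G^SO = 32, W^SO = 32 + 2.7·32 = 118.4.
Deadweight loss = 45.9.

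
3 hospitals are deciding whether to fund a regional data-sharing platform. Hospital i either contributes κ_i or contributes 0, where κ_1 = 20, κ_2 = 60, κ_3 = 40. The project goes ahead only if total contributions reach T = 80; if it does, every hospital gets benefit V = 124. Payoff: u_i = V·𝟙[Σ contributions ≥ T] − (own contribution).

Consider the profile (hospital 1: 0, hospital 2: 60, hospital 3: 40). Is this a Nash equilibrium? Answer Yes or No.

Yes

Total = 100 ≥ 80: provided.
Hospital 1 (pledges 0, payoff 124): pledging 20 → total 120, payoff 104. No gain.
Hospital 2 (pledges 60, payoff 64): dropping to 0 → total 40, payoff 0. No gain.
Hospital 3 (pledges 40, payoff 84): dropping to 0 → total 60, payoff 0. No gain.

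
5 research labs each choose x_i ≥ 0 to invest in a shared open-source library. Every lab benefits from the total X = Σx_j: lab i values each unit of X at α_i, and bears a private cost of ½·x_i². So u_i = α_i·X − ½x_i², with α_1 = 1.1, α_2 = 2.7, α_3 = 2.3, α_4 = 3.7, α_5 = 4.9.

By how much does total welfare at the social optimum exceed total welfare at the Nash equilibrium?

Lab i's FOC: ∂u_i/∂x_i = α_i − x_i = 0, so x_i* = α_i.
NE contributions = (1.1, 2.7, 2.3, 3.7, 4.9); X = 14.7.
W^NE = (Σα)·X − ½Σα_i² = 14.7² − ½·51.49 = 190.345.
Planner sets x_i = Σα_j = 14.7 for every i, so X^SO = 5·14.7 = 73.5.
W^SO = (Σα)·X^SO − ½·5·(Σα)² = (5/2)·14.7² = 540.225.
Deadweight loss = W^SO − W^NE = 349.88.

349.88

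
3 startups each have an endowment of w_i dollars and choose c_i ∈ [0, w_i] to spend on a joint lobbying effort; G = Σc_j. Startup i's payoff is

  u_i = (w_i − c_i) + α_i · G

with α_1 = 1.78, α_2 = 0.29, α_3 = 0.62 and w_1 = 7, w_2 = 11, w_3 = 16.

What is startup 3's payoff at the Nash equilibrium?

20.34

∂u_i/∂c_i = α_i − 1, so startup i contributes w_i if α_i > 1, else 0.
α_i > 1 for i ∈ {1}; NE contributions (7, 0, 0), G = 7.
u_3 = (16 − 0) + 0.62·7 = 20.34.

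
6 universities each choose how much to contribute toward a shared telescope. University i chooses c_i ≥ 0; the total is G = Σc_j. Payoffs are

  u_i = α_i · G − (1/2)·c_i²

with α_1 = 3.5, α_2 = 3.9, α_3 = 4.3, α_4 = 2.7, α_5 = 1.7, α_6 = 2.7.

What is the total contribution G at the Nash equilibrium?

18.8

University i's FOC: ∂u_i/∂c_i = α_i − c_i = 0, so c_i* = α_i.
NE contributions = (3.5, 3.9, 4.3, 2.7, 1.7, 2.7); G = 18.8.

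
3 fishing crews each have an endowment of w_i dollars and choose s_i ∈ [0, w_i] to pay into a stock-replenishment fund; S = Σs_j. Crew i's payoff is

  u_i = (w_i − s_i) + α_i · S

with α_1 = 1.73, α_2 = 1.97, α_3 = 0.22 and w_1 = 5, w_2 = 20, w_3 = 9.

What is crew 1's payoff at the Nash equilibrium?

∂u_i/∂s_i = α_i − 1, so crew i contributes w_i if α_i > 1, else 0.
α_i > 1 for i ∈ {1, 2}; NE contributions (5, 20, 0), S = 25.
u_1 = (5 − 5) + 1.73·25 = 43.25.

43.25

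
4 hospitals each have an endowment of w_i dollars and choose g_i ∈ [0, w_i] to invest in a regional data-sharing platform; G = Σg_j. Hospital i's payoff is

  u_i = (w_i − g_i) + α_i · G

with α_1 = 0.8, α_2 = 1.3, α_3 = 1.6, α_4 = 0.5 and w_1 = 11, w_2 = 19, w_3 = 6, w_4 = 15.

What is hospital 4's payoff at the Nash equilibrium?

∂u_i/∂g_i = α_i − 1, so hospital i contributes w_i if α_i > 1, else 0.
α_i > 1 for i ∈ {2, 3}; NE contributions (0, 19, 6, 0), G = 25.
u_4 = (15 − 0) + 0.5·25 = 27.5.

27.5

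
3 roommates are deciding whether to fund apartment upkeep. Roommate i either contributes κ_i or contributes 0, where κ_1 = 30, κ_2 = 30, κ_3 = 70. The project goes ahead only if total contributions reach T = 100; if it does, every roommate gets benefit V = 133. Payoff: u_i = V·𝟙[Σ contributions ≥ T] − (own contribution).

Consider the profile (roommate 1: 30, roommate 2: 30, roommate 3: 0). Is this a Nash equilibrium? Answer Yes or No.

Total = 60 < 100: not provided.
Roommate 1 (pledges 30, payoff -30): dropping to 0 → total 30, payoff 0. Profitable deviation.

No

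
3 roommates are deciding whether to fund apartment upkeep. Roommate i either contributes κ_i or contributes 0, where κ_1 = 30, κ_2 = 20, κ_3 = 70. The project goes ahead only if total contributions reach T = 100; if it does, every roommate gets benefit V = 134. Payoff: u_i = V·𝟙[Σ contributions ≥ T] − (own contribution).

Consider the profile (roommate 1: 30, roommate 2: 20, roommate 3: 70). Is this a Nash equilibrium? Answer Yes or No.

No

Total = 120 ≥ 100: provided.
Roommate 1 (pledges 30, payoff 104): dropping to 0 → total 90, payoff 0. No gain.
Roommate 2 (pledges 20, payoff 114): dropping to 0 → total 100, payoff 134. Profitable deviation.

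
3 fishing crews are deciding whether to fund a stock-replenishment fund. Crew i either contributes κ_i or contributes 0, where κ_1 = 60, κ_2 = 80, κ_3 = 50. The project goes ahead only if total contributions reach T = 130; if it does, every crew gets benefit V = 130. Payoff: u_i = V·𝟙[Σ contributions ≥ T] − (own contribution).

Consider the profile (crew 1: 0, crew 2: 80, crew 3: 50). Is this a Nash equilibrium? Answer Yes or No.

Yes

Total = 130 ≥ 130: provided.
Crew 1 (pledges 0, payoff 130): pledging 60 → total 190, payoff 70. No gain.
Crew 2 (pledges 80, payoff 50): dropping to 0 → total 50, payoff 0. No gain.
Crew 3 (pledges 50, payoff 80): dropping to 0 → total 80, payoff 0. No gain.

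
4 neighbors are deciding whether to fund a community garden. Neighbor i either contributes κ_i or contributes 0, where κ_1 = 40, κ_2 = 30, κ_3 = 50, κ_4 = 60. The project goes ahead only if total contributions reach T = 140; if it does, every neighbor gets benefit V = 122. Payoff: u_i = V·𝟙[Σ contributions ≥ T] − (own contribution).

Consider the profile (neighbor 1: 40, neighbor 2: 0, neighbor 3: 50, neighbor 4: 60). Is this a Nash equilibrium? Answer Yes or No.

Total = 150 ≥ 140: provided.
Neighbor 1 (pledges 40, payoff 82): dropping to 0 → total 110, payoff 0. No gain.
Neighbor 2 (pledges 0, payoff 122): pledging 30 → total 180, payoff 92. No gain.
Neighbor 3 (pledges 50, payoff 72): dropping to 0 → total 100, payoff 0. No gain.
Neighbor 4 (pledges 60, payoff 62): dropping to 0 → total 90, payoff 0. No gain.

Yes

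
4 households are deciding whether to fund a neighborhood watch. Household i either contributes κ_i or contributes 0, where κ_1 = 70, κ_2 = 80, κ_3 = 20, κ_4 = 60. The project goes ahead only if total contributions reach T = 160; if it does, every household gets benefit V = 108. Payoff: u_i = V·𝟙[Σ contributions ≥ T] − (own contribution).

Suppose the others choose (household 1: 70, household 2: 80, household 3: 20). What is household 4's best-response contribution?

Others' total = 170 ≥ 160; contributing adds cost 60 for no extra benefit.
Best response: 0.

0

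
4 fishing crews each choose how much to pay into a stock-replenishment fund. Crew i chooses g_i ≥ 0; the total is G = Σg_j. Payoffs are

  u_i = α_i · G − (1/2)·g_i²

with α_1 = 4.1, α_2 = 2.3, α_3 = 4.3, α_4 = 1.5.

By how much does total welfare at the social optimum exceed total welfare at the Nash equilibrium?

170.26

Crew i's FOC: ∂u_i/∂g_i = α_i − g_i = 0, so g_i* = α_i.
NE contributions = (4.1, 2.3, 4.3, 1.5); G = 12.2.
W^NE = (Σα)·G − ½Σα_i² = 12.2² − ½·42.84 = 127.42.
Planner sets g_i = Σα_j = 12.2 for every i, so G^SO = 4·12.2 = 48.8.
W^SO = (Σα)·G^SO − ½·4·(Σα)² = (4/2)·12.2² = 297.68.
Deadweight loss = W^SO − W^NE = 170.26.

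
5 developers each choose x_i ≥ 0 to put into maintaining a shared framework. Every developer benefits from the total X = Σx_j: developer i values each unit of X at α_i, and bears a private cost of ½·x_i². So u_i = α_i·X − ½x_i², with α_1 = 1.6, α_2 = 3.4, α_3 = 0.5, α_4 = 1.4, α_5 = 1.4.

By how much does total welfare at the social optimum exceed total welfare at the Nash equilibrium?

Developer i's FOC: ∂u_i/∂x_i = α_i − x_i = 0, so x_i* = α_i.
NE contributions = (1.6, 3.4, 0.5, 1.4, 1.4); X = 8.3.
W^NE = (Σα)·X − ½Σα_i² = 8.3² − ½·18.29 = 59.745.
Planner sets x_i = Σα_j = 8.3 for every i, so X^SO = 5·8.3 = 41.5.
W^SO = (Σα)·X^SO − ½·5·(Σα)² = (5/2)·8.3² = 172.225.
Deadweight loss = W^SO − W^NE = 112.48.

112.48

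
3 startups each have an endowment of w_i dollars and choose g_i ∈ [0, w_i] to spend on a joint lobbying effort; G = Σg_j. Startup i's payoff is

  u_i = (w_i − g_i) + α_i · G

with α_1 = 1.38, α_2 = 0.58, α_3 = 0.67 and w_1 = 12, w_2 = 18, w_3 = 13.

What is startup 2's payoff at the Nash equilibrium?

∂u_i/∂g_i = α_i − 1, so startup i contributes w_i if α_i > 1, else 0.
α_i > 1 for i ∈ {1}; NE contributions (12, 0, 0), G = 12.
u_2 = (18 − 0) + 0.58·12 = 24.96.

24.96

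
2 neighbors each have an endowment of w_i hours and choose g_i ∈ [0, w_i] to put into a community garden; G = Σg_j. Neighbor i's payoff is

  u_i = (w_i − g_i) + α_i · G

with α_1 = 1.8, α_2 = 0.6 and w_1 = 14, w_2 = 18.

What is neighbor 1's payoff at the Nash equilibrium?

25.2

∂u_i/∂g_i = α_i − 1, so neighbor i contributes w_i if α_i > 1, else 0.
α_i > 1 for i ∈ {1}; NE contributions (14, 0), G = 14.
u_1 = (14 − 14) + 1.8·14 = 25.2.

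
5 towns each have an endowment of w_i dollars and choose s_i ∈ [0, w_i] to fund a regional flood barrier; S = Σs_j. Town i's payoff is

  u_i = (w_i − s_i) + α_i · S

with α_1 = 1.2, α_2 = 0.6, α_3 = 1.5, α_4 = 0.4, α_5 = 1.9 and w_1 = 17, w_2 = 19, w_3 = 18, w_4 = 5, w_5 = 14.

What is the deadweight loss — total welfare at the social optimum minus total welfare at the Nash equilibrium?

∂u_i/∂s_i = α_i − 1, so town i contributes w_i if α_i > 1, else 0.
α_i > 1 for i ∈ {1, 3, 5}; NE contributions (17, 0, 18, 0, 14), S = 49.
W^NE = Σw_i − S^NE + (Σα_i)·S^NE = 73 + 4.6·49 = 298.4.
Planner: ∂(Σu_j)/∂s_i = Σα_j − 1 = 4.6 > 0, so everyone contributes w_i; S^SO = 73, W^SO = 73 + 4.6·73 = 408.8.
Deadweight loss = 110.4.

110.4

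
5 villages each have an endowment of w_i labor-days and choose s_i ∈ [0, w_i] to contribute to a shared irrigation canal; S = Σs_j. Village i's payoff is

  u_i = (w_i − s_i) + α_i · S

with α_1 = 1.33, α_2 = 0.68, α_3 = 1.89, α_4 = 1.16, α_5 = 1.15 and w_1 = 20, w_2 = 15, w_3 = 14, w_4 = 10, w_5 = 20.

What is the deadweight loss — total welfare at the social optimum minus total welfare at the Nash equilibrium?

∂u_i/∂s_i = α_i − 1, so village i contributes w_i if α_i > 1, else 0.
α_i > 1 for i ∈ {1, 3, 4, 5}; NE contributions (20, 0, 14, 10, 20), S = 64.
W^NE = Σw_i − S^NE + (Σα_i)·S^NE = 79 + 5.21·64 = 412.44.
Planner: ∂(Σu_j)/∂s_i = Σα_j − 1 = 5.21 > 0, so everyone contributes w_i; S^SO = 79, W^SO = 79 + 5.21·79 = 490.59.
Deadweight loss = 78.15.

78.15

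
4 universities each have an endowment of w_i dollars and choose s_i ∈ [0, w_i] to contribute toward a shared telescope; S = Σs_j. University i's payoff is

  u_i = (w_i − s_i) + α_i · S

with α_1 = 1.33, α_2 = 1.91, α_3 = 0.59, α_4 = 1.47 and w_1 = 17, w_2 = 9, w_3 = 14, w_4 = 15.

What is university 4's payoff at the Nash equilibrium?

60.27

∂u_i/∂s_i = α_i − 1, so university i contributes w_i if α_i > 1, else 0.
α_i > 1 for i ∈ {1, 2, 4}; NE contributions (17, 9, 0, 15), S = 41.
u_4 = (15 − 15) + 1.47·41 = 60.27.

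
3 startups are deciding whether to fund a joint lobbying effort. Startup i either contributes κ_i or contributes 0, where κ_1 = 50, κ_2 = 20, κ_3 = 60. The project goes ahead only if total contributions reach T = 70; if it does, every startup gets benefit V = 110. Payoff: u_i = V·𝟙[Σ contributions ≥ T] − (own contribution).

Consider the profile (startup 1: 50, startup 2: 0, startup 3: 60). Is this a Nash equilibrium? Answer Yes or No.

Total = 110 ≥ 70: provided.
Startup 1 (pledges 50, payoff 60): dropping to 0 → total 60, payoff 0. No gain.
Startup 2 (pledges 0, payoff 110): pledging 20 → total 130, payoff 90. No gain.
Startup 3 (pledges 60, payoff 50): dropping to 0 → total 50, payoff 0. No gain.

Yes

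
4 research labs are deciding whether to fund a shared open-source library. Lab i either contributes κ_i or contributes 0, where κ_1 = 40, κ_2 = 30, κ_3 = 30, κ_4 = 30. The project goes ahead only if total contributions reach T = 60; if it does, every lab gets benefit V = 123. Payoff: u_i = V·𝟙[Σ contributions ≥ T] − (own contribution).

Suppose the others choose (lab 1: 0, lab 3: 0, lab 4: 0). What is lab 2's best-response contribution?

Others' total = 0. Even contributing 30 gives 30 < 60: no benefit either way.
Best response: 0.

0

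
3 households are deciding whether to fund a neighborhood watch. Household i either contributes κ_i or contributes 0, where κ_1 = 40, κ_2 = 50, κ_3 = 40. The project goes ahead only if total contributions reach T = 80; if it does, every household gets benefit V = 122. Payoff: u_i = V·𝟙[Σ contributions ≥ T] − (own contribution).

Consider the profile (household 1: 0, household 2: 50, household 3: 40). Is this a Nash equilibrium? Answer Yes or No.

Yes

Total = 90 ≥ 80: provided.
Household 1 (pledges 0, payoff 122): pledging 40 → total 130, payoff 82. No gain.
Household 2 (pledges 50, payoff 72): dropping to 0 → total 40, payoff 0. No gain.
Household 3 (pledges 40, payoff 82): dropping to 0 → total 50, payoff 0. No gain.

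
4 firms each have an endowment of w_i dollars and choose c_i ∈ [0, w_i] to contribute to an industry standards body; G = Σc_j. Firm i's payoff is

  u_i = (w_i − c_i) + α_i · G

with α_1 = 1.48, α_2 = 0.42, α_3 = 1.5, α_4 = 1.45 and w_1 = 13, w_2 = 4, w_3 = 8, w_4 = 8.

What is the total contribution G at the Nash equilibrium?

∂u_i/∂c_i = α_i − 1, so firm i contributes w_i if α_i > 1, else 0.
α_i > 1 for i ∈ {1, 3, 4}; NE contributions (13, 0, 8, 8), G = 29.

29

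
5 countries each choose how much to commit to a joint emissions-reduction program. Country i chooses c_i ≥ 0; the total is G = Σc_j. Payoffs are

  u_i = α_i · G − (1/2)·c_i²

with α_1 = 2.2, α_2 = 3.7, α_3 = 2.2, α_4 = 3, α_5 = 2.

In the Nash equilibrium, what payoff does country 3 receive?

26.4

Country i's FOC: ∂u_i/∂c_i = α_i − c_i = 0, so c_i* = α_i.
NE contributions = (2.2, 3.7, 2.2, 3, 2); G = 13.1.
u_3 = α_3·G − ½·(c_3)² = 2.2·13.1 − ½·2.2² = 26.4.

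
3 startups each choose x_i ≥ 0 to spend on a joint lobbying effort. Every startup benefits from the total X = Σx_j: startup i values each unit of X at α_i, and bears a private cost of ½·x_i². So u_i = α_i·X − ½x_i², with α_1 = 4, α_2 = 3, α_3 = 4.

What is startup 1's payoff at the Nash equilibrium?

36

Startup i's FOC: ∂u_i/∂x_i = α_i − x_i = 0, so x_i* = α_i.
NE contributions = (4, 3, 4); X = 11.
u_1 = α_1·X − ½·(x_1)² = 4·11 − ½·4² = 36.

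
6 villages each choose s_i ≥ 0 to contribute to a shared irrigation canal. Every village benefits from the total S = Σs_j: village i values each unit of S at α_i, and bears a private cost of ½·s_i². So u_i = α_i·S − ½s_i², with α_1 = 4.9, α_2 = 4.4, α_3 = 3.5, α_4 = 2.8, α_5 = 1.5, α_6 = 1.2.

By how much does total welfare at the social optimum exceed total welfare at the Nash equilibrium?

Village i's FOC: ∂u_i/∂s_i = α_i − s_i = 0, so s_i* = α_i.
NE contributions = (4.9, 4.4, 3.5, 2.8, 1.5, 1.2); S = 18.3.
W^NE = (Σα)·S − ½Σα_i² = 18.3² − ½·67.15 = 301.315.
Planner sets s_i = Σα_j = 18.3 for every i, so S^SO = 6·18.3 = 109.8.
W^SO = (Σα)·S^SO − ½·6·(Σα)² = (6/2)·18.3² = 1004.67.
Deadweight loss = W^SO − W^NE = 703.355.

703.355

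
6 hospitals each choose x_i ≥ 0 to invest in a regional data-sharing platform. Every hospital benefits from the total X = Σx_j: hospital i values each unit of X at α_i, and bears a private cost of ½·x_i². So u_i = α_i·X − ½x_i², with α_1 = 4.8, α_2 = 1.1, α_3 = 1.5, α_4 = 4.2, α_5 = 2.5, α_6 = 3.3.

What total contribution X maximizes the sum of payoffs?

Planner FOC: ∂(Σu_j)/∂x_i = (Σα_j) − x_i = 0, so x_i^SO = Σα_j = 17.4 for every i; X^SO = 104.4.

104.4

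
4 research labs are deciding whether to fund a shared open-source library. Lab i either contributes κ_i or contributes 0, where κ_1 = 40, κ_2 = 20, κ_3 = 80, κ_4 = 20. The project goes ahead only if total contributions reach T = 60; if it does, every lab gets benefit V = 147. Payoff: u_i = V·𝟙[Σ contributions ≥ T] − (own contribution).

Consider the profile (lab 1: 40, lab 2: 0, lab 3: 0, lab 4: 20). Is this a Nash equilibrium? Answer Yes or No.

Total = 60 ≥ 60: provided.
Lab 1 (pledges 40, payoff 107): dropping to 0 → total 20, payoff 0. No gain.
Lab 2 (pledges 0, payoff 147): pledging 20 → total 80, payoff 127. No gain.
Lab 3 (pledges 0, payoff 147): pledging 80 → total 140, payoff 67. No gain.
Lab 4 (pledges 20, payoff 127): dropping to 0 → total 40, payoff 0. No gain.

Yes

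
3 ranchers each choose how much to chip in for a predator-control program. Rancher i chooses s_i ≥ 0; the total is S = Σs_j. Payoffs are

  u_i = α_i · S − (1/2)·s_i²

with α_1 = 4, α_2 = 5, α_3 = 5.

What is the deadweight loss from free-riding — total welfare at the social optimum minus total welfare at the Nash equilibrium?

131

Rancher i's FOC: ∂u_i/∂s_i = α_i − s_i = 0, so s_i* = α_i.
NE contributions = (4, 5, 5); S = 14.
W^NE = (Σα)·S − ½Σα_i² = 14² − ½·66 = 163.
Planner sets s_i = Σα_j = 14 for every i, so S^SO = 3·14 = 42.
W^SO = (Σα)·S^SO − ½·3·(Σα)² = (3/2)·14² = 294.
Deadweight loss = W^SO − W^NE = 131.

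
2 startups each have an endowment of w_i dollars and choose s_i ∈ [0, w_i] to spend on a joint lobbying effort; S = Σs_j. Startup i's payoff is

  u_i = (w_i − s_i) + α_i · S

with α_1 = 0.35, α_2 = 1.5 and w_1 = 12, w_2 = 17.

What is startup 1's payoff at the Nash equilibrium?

∂u_i/∂s_i = α_i − 1, so startup i contributes w_i if α_i > 1, else 0.
α_i > 1 for i ∈ {2}; NE contributions (0, 17), S = 17.
u_1 = (12 − 0) + 0.35·17 = 17.95.

17.95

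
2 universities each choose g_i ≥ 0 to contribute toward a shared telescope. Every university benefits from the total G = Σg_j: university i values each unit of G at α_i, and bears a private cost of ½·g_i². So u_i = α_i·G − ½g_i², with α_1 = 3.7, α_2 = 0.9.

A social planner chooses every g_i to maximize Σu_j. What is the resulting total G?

9.2

Planner FOC: ∂(Σu_j)/∂g_i = (Σα_j) − g_i = 0, so g_i^SO = Σα_j = 4.6 for every i; G^SO = 9.2.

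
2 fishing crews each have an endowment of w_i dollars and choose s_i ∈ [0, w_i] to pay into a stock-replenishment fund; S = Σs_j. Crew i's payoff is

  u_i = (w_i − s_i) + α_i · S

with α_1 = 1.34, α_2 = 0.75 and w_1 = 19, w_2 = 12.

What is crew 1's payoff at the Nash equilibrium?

25.46

∂u_i/∂s_i = α_i − 1, so crew i contributes w_i if α_i > 1, else 0.
α_i > 1 for i ∈ {1}; NE contributions (19, 0), S = 19.
u_1 = (19 − 19) + 1.34·19 = 25.46.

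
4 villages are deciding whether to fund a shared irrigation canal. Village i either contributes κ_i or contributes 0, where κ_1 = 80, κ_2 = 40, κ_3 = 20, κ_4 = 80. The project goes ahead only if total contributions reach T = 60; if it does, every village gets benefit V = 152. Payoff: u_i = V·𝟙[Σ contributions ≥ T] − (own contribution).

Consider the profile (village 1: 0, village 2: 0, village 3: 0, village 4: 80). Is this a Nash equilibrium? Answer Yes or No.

Yes

Total = 80 ≥ 60: provided.
Village 1 (pledges 0, payoff 152): pledging 80 → total 160, payoff 72. No gain.
Village 2 (pledges 0, payoff 152): pledging 40 → total 120, payoff 112. No gain.
Village 3 (pledges 0, payoff 152): pledging 20 → total 100, payoff 132. No gain.
Village 4 (pledges 80, payoff 72): dropping to 0 → total 0, payoff 0. No gain.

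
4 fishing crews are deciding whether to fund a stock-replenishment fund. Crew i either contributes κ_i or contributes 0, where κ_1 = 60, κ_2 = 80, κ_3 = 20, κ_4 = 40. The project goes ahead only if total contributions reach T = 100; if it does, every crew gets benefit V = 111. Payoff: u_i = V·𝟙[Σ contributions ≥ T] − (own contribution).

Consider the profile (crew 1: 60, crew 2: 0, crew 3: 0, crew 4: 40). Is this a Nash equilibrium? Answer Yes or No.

Total = 100 ≥ 100: provided.
Crew 1 (pledges 60, payoff 51): dropping to 0 → total 40, payoff 0. No gain.
Crew 2 (pledges 0, payoff 111): pledging 80 → total 180, payoff 31. No gain.
Crew 3 (pledges 0, payoff 111): pledging 20 → total 120, payoff 91. No gain.
Crew 4 (pledges 40, payoff 71): dropping to 0 → total 60, payoff 0. No gain.

Yes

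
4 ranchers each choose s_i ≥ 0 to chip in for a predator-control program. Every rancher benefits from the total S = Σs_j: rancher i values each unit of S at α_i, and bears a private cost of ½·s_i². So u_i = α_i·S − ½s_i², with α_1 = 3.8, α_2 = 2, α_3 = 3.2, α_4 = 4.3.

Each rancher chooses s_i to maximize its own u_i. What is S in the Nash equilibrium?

13.3

Rancher i's FOC: ∂u_i/∂s_i = α_i − s_i = 0, so s_i* = α_i.
NE contributions = (3.8, 2, 3.2, 4.3); S = 13.3.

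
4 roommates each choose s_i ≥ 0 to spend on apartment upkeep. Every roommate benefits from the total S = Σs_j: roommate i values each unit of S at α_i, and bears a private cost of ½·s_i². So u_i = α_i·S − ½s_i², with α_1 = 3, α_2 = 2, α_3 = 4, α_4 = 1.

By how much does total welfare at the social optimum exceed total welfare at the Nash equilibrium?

115

Roommate i's FOC: ∂u_i/∂s_i = α_i − s_i = 0, so s_i* = α_i.
NE contributions = (3, 2, 4, 1); S = 10.
W^NE = (Σα)·S − ½Σα_i² = 10² − ½·30 = 85.
Planner sets s_i = Σα_j = 10 for every i, so S^SO = 4·10 = 40.
W^SO = (Σα)·S^SO − ½·4·(Σα)² = (4/2)·10² = 200.
Deadweight loss = W^SO − W^NE = 115.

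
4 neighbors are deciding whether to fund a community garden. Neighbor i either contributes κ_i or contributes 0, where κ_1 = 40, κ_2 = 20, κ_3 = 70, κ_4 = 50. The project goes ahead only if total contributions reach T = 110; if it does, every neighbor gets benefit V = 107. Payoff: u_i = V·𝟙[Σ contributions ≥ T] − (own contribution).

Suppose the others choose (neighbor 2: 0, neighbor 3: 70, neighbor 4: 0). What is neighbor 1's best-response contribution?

40

Others' total = 70. Contributing 40 brings total to 110 ≥ 110: gain V − κ_1 = 67.
Best response: 40.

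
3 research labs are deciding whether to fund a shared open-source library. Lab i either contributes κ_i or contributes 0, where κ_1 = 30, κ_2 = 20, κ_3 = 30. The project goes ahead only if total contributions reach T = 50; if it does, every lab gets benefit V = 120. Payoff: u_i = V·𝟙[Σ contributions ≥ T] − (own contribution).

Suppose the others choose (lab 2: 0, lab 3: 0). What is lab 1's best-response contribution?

0

Others' total = 0. Even contributing 30 gives 30 < 50: no benefit either way.
Best response: 0.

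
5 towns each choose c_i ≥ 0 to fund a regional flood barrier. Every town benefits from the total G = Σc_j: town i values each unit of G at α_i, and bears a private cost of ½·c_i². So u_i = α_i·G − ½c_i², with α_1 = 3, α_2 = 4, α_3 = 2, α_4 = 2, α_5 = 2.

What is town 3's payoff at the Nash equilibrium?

Town i's FOC: ∂u_i/∂c_i = α_i − c_i = 0, so c_i* = α_i.
NE contributions = (3, 4, 2, 2, 2); G = 13.
u_3 = α_3·G − ½·(c_3)² = 2·13 − ½·2² = 24.

24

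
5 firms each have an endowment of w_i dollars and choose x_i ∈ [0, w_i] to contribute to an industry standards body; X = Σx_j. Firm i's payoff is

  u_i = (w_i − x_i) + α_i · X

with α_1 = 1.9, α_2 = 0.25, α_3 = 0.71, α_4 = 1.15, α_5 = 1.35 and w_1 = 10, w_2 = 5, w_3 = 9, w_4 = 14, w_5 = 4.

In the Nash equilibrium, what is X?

∂u_i/∂x_i = α_i − 1, so firm i contributes w_i if α_i > 1, else 0.
α_i > 1 for i ∈ {1, 4, 5}; NE contributions (10, 0, 0, 14, 4), X = 28.

28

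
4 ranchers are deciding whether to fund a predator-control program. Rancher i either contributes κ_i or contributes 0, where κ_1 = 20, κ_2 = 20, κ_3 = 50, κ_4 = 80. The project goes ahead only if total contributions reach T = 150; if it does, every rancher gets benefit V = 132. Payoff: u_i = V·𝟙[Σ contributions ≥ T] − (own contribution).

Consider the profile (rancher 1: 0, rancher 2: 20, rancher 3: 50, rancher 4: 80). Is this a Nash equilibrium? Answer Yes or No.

Yes

Total = 150 ≥ 150: provided.
Rancher 1 (pledges 0, payoff 132): pledging 20 → total 170, payoff 112. No gain.
Rancher 2 (pledges 20, payoff 112): dropping to 0 → total 130, payoff 0. No gain.
Rancher 3 (pledges 50, payoff 82): dropping to 0 → total 100, payoff 0. No gain.
Rancher 4 (pledges 80, payoff 52): dropping to 0 → total 70, payoff 0. No gain.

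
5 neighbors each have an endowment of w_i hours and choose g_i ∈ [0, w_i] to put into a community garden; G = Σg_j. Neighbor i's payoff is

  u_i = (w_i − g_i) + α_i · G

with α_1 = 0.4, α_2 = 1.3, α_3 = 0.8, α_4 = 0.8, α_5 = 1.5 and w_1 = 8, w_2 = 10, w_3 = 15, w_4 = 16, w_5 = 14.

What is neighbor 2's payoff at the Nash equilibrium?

∂u_i/∂g_i = α_i − 1, so neighbor i contributes w_i if α_i > 1, else 0.
α_i > 1 for i ∈ {2, 5}; NE contributions (0, 10, 0, 0, 14), G = 24.
u_2 = (10 − 10) + 1.3·24 = 31.2.

31.2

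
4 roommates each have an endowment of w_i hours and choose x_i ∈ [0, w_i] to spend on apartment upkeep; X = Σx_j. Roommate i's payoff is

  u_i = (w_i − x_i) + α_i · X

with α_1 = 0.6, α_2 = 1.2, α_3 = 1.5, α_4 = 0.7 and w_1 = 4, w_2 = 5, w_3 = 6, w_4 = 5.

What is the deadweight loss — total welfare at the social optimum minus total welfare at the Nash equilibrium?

∂u_i/∂x_i = α_i − 1, so roommate i contributes w_i if α_i > 1, else 0.
α_i > 1 for i ∈ {2, 3}; NE contributions (0, 5, 6, 0), X = 11.
W^NE = Σw_i − X^NE + (Σα_i)·X^NE = 20 + 3·11 = 53.
Planner: ∂(Σu_j)/∂x_i = Σα_j − 1 = 3 > 0, so everyone contributes w_i; X^SO = 20, W^SO = 20 + 3·20 = 80.
Deadweight loss = 27.

27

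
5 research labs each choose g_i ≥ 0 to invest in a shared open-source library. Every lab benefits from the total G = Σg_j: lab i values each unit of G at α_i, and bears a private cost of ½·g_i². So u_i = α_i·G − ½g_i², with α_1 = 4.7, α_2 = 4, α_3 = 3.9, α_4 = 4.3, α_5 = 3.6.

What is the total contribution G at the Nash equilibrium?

Lab i's FOC: ∂u_i/∂g_i = α_i − g_i = 0, so g_i* = α_i.
NE contributions = (4.7, 4, 3.9, 4.3, 3.6); G = 20.5.

20.5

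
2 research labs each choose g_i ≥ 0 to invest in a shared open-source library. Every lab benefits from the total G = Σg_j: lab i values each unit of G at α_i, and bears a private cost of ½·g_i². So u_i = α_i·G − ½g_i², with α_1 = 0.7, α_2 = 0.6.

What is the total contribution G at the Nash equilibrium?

1.3

Lab i's FOC: ∂u_i/∂g_i = α_i − g_i = 0, so g_i* = α_i.
NE contributions = (0.7, 0.6); G = 1.3.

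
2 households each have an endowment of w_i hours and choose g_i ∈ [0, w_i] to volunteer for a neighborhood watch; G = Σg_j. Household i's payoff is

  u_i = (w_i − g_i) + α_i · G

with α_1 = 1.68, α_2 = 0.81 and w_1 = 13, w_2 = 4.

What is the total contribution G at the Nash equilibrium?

13

∂u_i/∂g_i = α_i − 1, so household i contributes w_i if α_i > 1, else 0.
α_i > 1 for i ∈ {1}; NE contributions (13, 0), G = 13.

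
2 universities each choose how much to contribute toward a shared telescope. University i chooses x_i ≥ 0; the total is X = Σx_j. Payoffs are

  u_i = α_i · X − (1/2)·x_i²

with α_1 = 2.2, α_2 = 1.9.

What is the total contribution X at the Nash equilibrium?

University i's FOC: ∂u_i/∂x_i = α_i − x_i = 0, so x_i* = α_i.
NE contributions = (2.2, 1.9); X = 4.1.

4.1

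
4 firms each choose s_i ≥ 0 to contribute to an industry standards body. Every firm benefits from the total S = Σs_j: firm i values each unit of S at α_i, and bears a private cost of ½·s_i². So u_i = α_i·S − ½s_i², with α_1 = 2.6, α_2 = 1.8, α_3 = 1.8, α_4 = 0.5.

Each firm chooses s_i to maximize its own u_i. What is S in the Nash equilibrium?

6.7

Firm i's FOC: ∂u_i/∂s_i = α_i − s_i = 0, so s_i* = α_i.
NE contributions = (2.6, 1.8, 1.8, 0.5); S = 6.7.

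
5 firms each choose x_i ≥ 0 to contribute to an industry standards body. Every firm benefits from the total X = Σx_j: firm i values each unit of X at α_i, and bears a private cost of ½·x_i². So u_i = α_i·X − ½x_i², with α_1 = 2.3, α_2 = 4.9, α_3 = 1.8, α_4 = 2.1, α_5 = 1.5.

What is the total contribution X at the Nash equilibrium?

12.6

Firm i's FOC: ∂u_i/∂x_i = α_i − x_i = 0, so x_i* = α_i.
NE contributions = (2.3, 4.9, 1.8, 2.1, 1.5); X = 12.6.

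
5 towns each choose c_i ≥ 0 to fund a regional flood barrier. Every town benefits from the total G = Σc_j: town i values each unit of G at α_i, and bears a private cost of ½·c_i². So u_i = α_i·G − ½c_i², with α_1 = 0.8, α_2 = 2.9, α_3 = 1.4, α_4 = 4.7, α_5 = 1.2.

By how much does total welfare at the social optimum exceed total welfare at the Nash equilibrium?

198.77

Town i's FOC: ∂u_i/∂c_i = α_i − c_i = 0, so c_i* = α_i.
NE contributions = (0.8, 2.9, 1.4, 4.7, 1.2); G = 11.
W^NE = (Σα)·G − ½Σα_i² = 11² − ½·34.54 = 103.73.
Planner sets c_i = Σα_j = 11 for every i, so G^SO = 5·11 = 55.
W^SO = (Σα)·G^SO − ½·5·(Σα)² = (5/2)·11² = 302.5.
Deadweight loss = W^SO − W^NE = 198.77.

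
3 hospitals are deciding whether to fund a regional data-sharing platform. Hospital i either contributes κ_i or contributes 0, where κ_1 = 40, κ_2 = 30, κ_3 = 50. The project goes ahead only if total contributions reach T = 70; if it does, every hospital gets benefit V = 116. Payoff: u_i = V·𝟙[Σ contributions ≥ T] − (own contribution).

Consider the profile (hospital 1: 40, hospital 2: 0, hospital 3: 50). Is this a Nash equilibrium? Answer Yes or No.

Total = 90 ≥ 70: provided.
Hospital 1 (pledges 40, payoff 76): dropping to 0 → total 50, payoff 0. No gain.
Hospital 2 (pledges 0, payoff 116): pledging 30 → total 120, payoff 86. No gain.
Hospital 3 (pledges 50, payoff 66): dropping to 0 → total 40, payoff 0. No gain.

Yes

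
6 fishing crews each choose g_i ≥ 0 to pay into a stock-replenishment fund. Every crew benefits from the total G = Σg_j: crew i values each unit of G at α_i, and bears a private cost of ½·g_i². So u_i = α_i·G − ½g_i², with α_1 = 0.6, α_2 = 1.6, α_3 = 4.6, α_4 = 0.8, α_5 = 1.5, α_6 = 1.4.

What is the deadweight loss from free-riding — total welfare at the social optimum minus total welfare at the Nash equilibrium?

Crew i's FOC: ∂u_i/∂g_i = α_i − g_i = 0, so g_i* = α_i.
NE contributions = (0.6, 1.6, 4.6, 0.8, 1.5, 1.4); G = 10.5.
W^NE = (Σα)·G − ½Σα_i² = 10.5² − ½·28.93 = 95.785.
Planner sets g_i = Σα_j = 10.5 for every i, so G^SO = 6·10.5 = 63.
W^SO = (Σα)·G^SO − ½·6·(Σα)² = (6/2)·10.5² = 330.75.
Deadweight loss = W^SO − W^NE = 234.965.

234.965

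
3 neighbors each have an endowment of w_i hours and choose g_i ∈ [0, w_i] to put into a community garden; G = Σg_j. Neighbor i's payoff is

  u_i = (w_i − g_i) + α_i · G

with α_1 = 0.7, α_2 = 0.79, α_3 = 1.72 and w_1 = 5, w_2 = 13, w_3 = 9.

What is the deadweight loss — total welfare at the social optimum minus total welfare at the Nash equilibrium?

39.78

∂u_i/∂g_i = α_i − 1, so neighbor i contributes w_i if α_i > 1, else 0.
α_i > 1 for i ∈ {3}; NE contributions (0, 0, 9), G = 9.
W^NE = Σw_i − G^NE + (Σα_i)·G^NE = 27 + 2.21·9 = 46.89.
Planner: ∂(Σu_j)/∂g_i = Σα_j − 1 = 2.21 > 0, so everyone contributes w_i; G^SO = 27, W^SO = 27 + 2.21·27 = 86.67.
Deadweight loss = 39.78.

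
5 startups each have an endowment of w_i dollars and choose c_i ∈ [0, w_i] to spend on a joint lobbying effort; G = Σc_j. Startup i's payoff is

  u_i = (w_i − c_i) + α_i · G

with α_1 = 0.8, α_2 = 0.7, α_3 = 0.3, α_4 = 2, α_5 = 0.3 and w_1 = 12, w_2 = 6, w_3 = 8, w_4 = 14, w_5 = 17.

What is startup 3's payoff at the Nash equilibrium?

∂u_i/∂c_i = α_i − 1, so startup i contributes w_i if α_i > 1, else 0.
α_i > 1 for i ∈ {4}; NE contributions (0, 0, 0, 14, 0), G = 14.
u_3 = (8 − 0) + 0.3·14 = 12.2.

12.2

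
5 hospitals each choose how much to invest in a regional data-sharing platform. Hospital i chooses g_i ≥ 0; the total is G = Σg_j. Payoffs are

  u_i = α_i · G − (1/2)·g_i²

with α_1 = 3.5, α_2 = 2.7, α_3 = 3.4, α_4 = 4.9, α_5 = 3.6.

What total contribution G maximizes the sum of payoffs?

Planner FOC: ∂(Σu_j)/∂g_i = (Σα_j) − g_i = 0, so g_i^SO = Σα_j = 18.1 for every i; G^SO = 90.5.

90.5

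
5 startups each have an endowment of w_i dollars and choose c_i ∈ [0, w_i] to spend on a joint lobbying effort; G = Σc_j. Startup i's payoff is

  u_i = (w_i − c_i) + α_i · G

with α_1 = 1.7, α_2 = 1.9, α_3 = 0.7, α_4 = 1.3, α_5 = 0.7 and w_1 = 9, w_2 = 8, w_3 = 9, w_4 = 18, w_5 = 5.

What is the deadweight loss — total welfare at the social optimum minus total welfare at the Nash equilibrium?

∂u_i/∂c_i = α_i − 1, so startup i contributes w_i if α_i > 1, else 0.
α_i > 1 for i ∈ {1, 2, 4}; NE contributions (9, 8, 0, 18, 0), G = 35.
W^NE = Σw_i − G^NE + (Σα_i)·G^NE = 49 + 5.3·35 = 234.5.
Planner: ∂(Σu_j)/∂c_i = Σα_j − 1 = 5.3 > 0, so everyone contributes w_i; G^SO = 49, W^SO = 49 + 5.3·49 = 308.7.
Deadweight loss = 74.2.

74.2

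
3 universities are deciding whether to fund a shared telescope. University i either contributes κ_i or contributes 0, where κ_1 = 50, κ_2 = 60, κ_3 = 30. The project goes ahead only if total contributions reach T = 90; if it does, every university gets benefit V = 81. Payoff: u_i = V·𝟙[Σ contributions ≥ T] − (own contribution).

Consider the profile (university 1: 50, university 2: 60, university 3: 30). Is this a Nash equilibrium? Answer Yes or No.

No

Total = 140 ≥ 90: provided.
University 1 (pledges 50, payoff 31): dropping to 0 → total 90, payoff 81. Profitable deviation.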